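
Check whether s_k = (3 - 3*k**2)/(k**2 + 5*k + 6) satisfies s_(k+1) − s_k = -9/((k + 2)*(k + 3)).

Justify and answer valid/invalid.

Invalid: residual 6*(4 - k)/(k**3 + 9*k**2 + 26*k + 24) ≠ 0.

s_(k+1) = 3*k*(-k - 2)/(k**2 + 7*k + 12)
s_(k+1) − s_k = 3*(-5*k - 4)/(k**3 + 9*k**2 + 26*k + 24)
(s_(k+1) − s_k) − t_k = 6*(4 - k)/(k**3 + 9*k**2 + 26*k + 24)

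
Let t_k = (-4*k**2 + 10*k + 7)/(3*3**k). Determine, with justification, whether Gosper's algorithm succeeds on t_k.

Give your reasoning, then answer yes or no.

Yes. s_k = (2*k**2 - 3*k - 4)/3**k.

Ratio r(k) = (4*k**2 - 2*k - 13)/(3*(4*k**2 - 10*k - 7)).
Take A(k)=1/3, B(k)=1, C(k)=k**2 - 5*k/2 - 7/4.
Need (1/3)·f(k+1) − (1)·f(k) = k**2 - 5*k/2 - 7/4.
Degrees (0,0,2) ⇒ d ≤ 2.
A polynomial solution: f(k) = -3*(2*k**2 - 3*k - 4)/4.
Certificate R = B(k−1)f/C = -3*(2*k**2 - 3*k - 4)/(4*k**2 - 10*k - 7) gives s_k = (2*k**2 - 3*k - 4)/3**k.
Check: Δs_k = (-4*k**2 + 10*k + 7)/(3*3**k). ✓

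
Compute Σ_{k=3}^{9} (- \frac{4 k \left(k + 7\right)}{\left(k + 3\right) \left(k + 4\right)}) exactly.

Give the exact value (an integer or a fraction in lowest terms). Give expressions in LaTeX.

The ratio is (k + 1)*(k + 3)*(k + 8)/(k*(k + 5)*(k + 7)).
Factor: A=k + 3; B=k + 5; C=k**2 + 7*k.
Set up (k + 3)·f(k+1) − (k + 4)·f(k) − (k**2 + 7*k) = 0.
Bound: deg f ≤ 2.
Solving with deg f ≤ 2: f(k) = k*(k - 1).
Certificate R = B(k−1)f/C = (k - 1)*(k + 4)/(k + 7) gives s_k = 4*k*(1 - k)/(k + 3).
Verify: 4*k*(-k - 7)/(k**2 + 7*k + 12) matches t_k.
Telescoping: Σ = s_(10) − s_(3) = -360/13 − (-4) = -308/13.

Σ = -308/13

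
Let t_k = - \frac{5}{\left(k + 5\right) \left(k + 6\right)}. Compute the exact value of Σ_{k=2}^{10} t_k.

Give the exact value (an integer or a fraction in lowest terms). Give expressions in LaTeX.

Step 1: r(k) = (k + 5)/(k + 7).
A = k + 5, B = k + 7, C = 1.
Need (k + 5)·f(k+1) − (k + 6)·f(k) = 1.
Degrees (1,1,0) ⇒ d ≤ 1.
Match coefficients ⇒ f(k) = k/5.
Get s_k = R·t_k = -k/(k + 5) with R(k) = B(k−1)f(k)/C(k) = k*(k + 6)/5.
s_(k+1) − s_k = -5/(k**2 + 11*k + 30) = t_k.
Telescoping: Σ = s_(11) − s_(2) = -11/16 − (-2/7) = -45/112.

Σ = -45/112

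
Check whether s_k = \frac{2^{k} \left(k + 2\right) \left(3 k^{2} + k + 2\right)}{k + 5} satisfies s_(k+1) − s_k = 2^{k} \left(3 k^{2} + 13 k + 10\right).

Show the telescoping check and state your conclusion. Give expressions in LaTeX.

s_(k+1) = 2**(k + 1)*(k + 3)*(k + 3*(k + 1)**2 + 3)/(k + 6)
s_(k+1) − s_k = 2**k*(3*k**4 + 37*k**3 + 168*k**2 + 278*k + 156)/(k**2 + 11*k + 30)
(s_(k+1) − s_k) − t_k = 2**k*(-9*k**3 - 75*k**2 - 222*k - 144)/(k**2 + 11*k + 30)

Invalid: residual \frac{2^{k} \left(- 9 k^{3} - 75 k^{2} - 222 k - 144\right)}{k^{2} + 11 k + 30} ≠ 0.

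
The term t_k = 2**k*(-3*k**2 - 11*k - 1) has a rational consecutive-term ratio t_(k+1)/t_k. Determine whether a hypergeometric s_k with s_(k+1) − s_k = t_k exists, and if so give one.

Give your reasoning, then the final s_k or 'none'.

t_(k+1)/t_k = 2*(3*k**2 + 17*k + 15)/(3*k**2 + 11*k + 1).
Take A(k)=2, B(k)=1, C(k)=k**2 + 11*k/3 + 1/3.
Solve (2)·f(k+1) − (1)·f(k) = k**2 + 11*k/3 + 1/3.
Degrees (0,0,2) ⇒ d ≤ 2.
Match coefficients ⇒ f(k) = (3*k**2 - k - 3)/3.
Certificate R = B(k−1)f/C = (3*k**2 - k - 3)/(3*k**2 + 11*k + 1) gives s_k = 2**k*(-3*k**2 + k + 3).
Check: Δs_k = 2**k*(-3*k**2 - 11*k - 1). ✓

s_k = 2**k*(-3*k**2 + k + 3)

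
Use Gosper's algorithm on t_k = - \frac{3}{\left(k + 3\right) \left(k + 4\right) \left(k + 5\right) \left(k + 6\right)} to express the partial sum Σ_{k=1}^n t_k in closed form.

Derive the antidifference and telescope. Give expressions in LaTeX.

Compute t_(k+1)/t_k: get (k + 3)/(k + 7).
Gosper form: A/B · C(k+1)/C(k) with A=k + 3, B=k + 7, C=1.
Key eq: (k + 3)·f(k+1) = (k + 6)·f(k) + (1).
deg f ≤ 3 (via 1,1,0).
Coefficient equations give f(k) = k*(k**2 + 12*k + 47)/180.
Certificate R = B(k−1)f/C = k*(k + 6)*(k**2 + 12*k + 47)/180 gives s_k = k*(-k**2 - 12*k - 47)/(60*(k + 3)*(k + 4)*(k + 5)).
Check: Δs_k = -3/(k**4 + 18*k**3 + 119*k**2 + 342*k + 360). ✓
s_(n+1) = (-n**3 - 15*n**2 - 74*n - 60)/(60*(n**3 + 15*n**2 + 74*n + 120)) and s_(1) = -1/120, so S(n) = n*(-n**2 - 15*n - 74)/(120*(n**3 + 15*n**2 + 74*n + 120)).

S(n) = \frac{n \left(- n^{2} - 15 n - 74\right)}{120 \left(n^{3} + 15 n^{2} + 74 n + 120\right)}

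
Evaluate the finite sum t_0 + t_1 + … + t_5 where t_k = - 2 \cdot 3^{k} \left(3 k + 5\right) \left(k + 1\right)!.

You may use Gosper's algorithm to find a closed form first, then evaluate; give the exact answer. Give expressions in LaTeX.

Σ = -7348318

Step 1: r(k) = 3*(k + 2)*(3*k + 8)/(3*k + 5).
A = 3*k + 6, B = 1, C = k + 5/3.
Solve (3*k + 6)·f(k+1) − (1)·f(k) = k + 5/3.
Bound: deg f ≤ 0.
Coefficient equations give f(k) = 1/3.
Certificate R = B(k−1)f/C = 1/(3*k + 5) gives s_k = -2*3**k*factorial(k + 1).
Check: Δs_k = -2*3**k*(3*k + 5)*factorial(k + 1). ✓
Σ_(k=0)^(5) t_k = s_(6) − s_(0) = -7348320 − (-2) = -7348318.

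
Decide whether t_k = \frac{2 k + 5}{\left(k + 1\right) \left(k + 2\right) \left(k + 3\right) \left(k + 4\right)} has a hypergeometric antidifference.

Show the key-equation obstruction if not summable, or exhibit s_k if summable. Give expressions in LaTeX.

Compute t_(k+1)/t_k: get (k + 1)*(2*k + 7)/((k + 5)*(2*k + 5)).
Normal form (A,B,C) = (k + 1, k + 5, k + 5/2).
f must satisfy (k + 1)·f(k+1) − (k + 4)·f(k) = k + 5/2.
From deg A=1, deg B=1, deg C=1: d=3.
Solving with deg f ≤ 3: f(k) = k*(k + 2)*(k + 4)/6.
So s_k = (B(k−1)f/C)·t_k = (k*(k + 2)*(k + 4)**2/(3*(2*k + 5)))·t_k = k*(k + 4)/(3*(k**2 + 4*k + 3)).
s_(k+1) − s_k = (2*k + 5)/(k**4 + 10*k**3 + 35*k**2 + 50*k + 24) = t_k.

Yes. s_k = \frac{k \left(k + 4\right)}{3 \left(k^{2} + 4 k + 3\right)}.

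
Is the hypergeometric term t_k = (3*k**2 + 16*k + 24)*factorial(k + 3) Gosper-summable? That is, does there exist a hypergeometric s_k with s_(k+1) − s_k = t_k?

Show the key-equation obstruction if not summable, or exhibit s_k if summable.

Yes. s_k = (3*k + 4)*factorial(k + 3).

Ratio r(k) = (k + 4)*(16*k + 3*(k + 1)**2 + 40)/(3*k**2 + 16*k + 24).
A = k + 4, B = 1, C = k**2 + 16*k/3 + 8.
Key eq: (k + 4)·f(k+1) = (1)·f(k) + (k**2 + 16*k/3 + 8).
From deg A=1, deg B=0, deg C=2: d=1.
Solve for f: f(k) = (3*k + 4)/3 (degree 1 ≤ 1).
R(k) = B(k−1)·f(k)/C(k) = (3*k + 4)/(3*k**2 + 16*k + 24); s_k = R·t_k = (3*k + 4)*factorial(k + 3).
Δs = (3*k**2 + 16*k + 24)*factorial(k + 3), as required.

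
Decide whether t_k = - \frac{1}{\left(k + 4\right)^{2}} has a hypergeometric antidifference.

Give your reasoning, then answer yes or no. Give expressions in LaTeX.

No — t_k has no hypergeometric antidifference.

r(k) = (k + 4)**2/(k + 5)**2 after simplifying.
Take A(k)=k**2 + 8*k + 16, B(k)=k**2 + 10*k + 25, C(k)=1.
f must satisfy (k**2 + 8*k + 16)·f(k+1) − (k**2 + 8*k + 16)·f(k) = 1.
From deg A=2, deg B=2, deg C=0: d=0.
Write f(k) = c0. Then LHS − RHS = -1, requiring -1 = 0: contradictory. No certificate.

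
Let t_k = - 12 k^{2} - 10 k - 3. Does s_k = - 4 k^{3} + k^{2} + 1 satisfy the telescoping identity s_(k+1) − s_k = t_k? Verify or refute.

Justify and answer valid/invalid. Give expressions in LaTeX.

Valid — Δs_k = t_k.

s_(k+1) = -4*(k + 1)**3 + (k + 1)**2 + 1
s_(k+1) − s_k = -12*k**2 - 10*k - 3
(s_(k+1) − s_k) − t_k = 0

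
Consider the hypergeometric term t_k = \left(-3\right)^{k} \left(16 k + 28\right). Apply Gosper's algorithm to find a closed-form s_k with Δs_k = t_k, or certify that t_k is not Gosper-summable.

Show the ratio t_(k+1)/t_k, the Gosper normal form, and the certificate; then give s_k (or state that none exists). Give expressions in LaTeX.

s_k = - 4 \left(-3\right)^{k} \left(k + 1\right)

Ratio r(k) = 3*(-4*k - 11)/(4*k + 7).
Factor: A=-3; B=1; C=k + 7/4.
Key eq: (-3)·f(k+1) = (1)·f(k) + (k + 7/4).
Degrees (0,0,1) ⇒ d ≤ 1.
Solving with deg f ≤ 1: f(k) = -(k + 1)/4.
Then R = B(k−1)f/C = -(k + 1)/(4*k + 7), so s_k = R(k)·t_k = -4*(-3)**k*(k + 1).
s_(k+1) − s_k = (-3)**k*(16*k + 28) = t_k.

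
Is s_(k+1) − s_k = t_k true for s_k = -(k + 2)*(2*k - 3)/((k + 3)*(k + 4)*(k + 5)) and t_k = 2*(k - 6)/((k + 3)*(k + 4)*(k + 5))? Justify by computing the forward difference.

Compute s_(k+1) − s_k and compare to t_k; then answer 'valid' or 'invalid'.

s_(k+1) = -(k + 3)*(2*k - 1)/((k + 4)*(k + 5)*(k + 6))
s_(k+1) − s_k = (2*k**2 - 12*k - 27)/(k**4 + 18*k**3 + 119*k**2 + 342*k + 360)
(s_(k+1) − s_k) − t_k = 3*(15 - 4*k)/(k**4 + 18*k**3 + 119*k**2 + 342*k + 360)

Invalid: residual 3*(15 - 4*k)/(k**4 + 18*k**3 + 119*k**2 + 342*k + 360) ≠ 0.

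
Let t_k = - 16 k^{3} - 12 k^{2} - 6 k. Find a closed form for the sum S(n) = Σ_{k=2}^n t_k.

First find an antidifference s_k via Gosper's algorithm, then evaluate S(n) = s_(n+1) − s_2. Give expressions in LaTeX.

t_(k+1)/t_k = (8*k**3 + 30*k**2 + 39*k + 17)/(k*(8*k**2 + 6*k + 3)).
Gosper form: A/B · C(k+1)/C(k) with A=1, B=1, C=k**3 + 3*k**2/4 + 3*k/8.
Need (1)·f(k+1) − (1)·f(k) = k**3 + 3*k**2/4 + 3*k/8.
deg f ≤ 4 (via 0,0,3).
A polynomial solution: f(k) = k*(k - 1)*(4*k**2 + 1)/16.
Then R = B(k−1)f/C = (k - 1)*(4*k**2 + 1)/(2*(8*k**2 + 6*k + 3)), so s_k = R(k)·t_k = k*(-4*k**3 + 4*k**2 - k + 1).
s_(k+1) − s_k = 2*k*(-8*k**2 - 6*k - 3) = t_k.
Σ_(k=2)^n t_k = s_(n+1) − s_(2) = (n*(-4*n**3 - 12*n**2 - 13*n - 5)) − (-34), i.e. -4*n**4 - 12*n**3 - 13*n**2 - 5*n + 34.

S(n) = - 4 n^{4} - 12 n^{3} - 13 n^{2} - 5 n + 34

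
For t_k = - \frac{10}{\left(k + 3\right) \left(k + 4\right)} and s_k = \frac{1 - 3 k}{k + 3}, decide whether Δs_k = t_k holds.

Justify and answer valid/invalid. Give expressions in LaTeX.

Valid: the claim telescopes to t_k.

s_(k+1) = (-3*k - 2)/(k + 4)
s_(k+1) − s_k = -10/(k**2 + 7*k + 12)
(s_(k+1) − s_k) − t_k = 0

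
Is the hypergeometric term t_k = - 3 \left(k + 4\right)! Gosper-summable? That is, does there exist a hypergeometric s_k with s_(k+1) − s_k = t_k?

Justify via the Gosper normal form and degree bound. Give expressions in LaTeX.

Ratio r(k) = k + 5.
Gosper form: A/B · C(k+1)/C(k) with A=k + 5, B=1, C=1.
f must satisfy (k + 5)·f(k+1) − (1)·f(k) = 1.
Degrees (1,0,0) ⇒ d ≤ -1.
Negative degree bound (-1): no f exists, t_k not Gosper-summable.

No — negative degree bound, so no certificate f.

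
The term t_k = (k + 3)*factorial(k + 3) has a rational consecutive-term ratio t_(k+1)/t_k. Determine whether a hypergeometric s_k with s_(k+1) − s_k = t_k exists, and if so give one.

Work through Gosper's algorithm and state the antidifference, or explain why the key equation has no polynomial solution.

Compute t_(k+1)/t_k: get (k + 4)**2/(k + 3).
Take A(k)=k + 4, B(k)=1, C(k)=k + 3.
Solve (k + 4)·f(k+1) − (1)·f(k) = k + 3.
deg f ≤ 0 (via 1,0,1).
A polynomial solution: f(k) = 1.
Certificate R = B(k−1)f/C = 1/(k + 3) gives s_k = factorial(k + 3).
Verify: (k + 3)*factorial(k + 3) matches t_k.

s_k = factorial(k + 3)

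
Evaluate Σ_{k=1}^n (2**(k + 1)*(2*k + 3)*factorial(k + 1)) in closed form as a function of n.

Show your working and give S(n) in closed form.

t_(k+1)/t_k = 2*(k + 2)*(2*k + 5)/(2*k + 3).
So A=2*k + 4 and B=1, with C=k + 3/2.
Need (2*k + 4)·f(k+1) − (1)·f(k) = k + 3/2.
Bound: deg f ≤ 0.
A polynomial solution: f(k) = 1/2.
R(k) = B(k−1)·f(k)/C(k) = 1/(2*k + 3); s_k = R·t_k = 2**(k + 1)*factorial(k + 1).
Verify: 2**(k + 1)*(2*k + 3)*factorial(k + 1) matches t_k.
Evaluate: s_(n+1) = 2**(n + 2)*factorial(n + 2); subtract s_(1) = 8 ⇒ S(n) = 4*2**n*factorial(n + 2) - 8.

S(n) = 4*2**n*factorial(n + 2) - 8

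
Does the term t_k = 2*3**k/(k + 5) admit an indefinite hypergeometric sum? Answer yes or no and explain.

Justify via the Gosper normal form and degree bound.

No — negative degree bound, so no certificate f.

Step 1: r(k) = 3*(k + 5)/(k + 6).
Take A(k)=3*k + 15, B(k)=k + 6, C(k)=1.
Solve (3*k + 15)·f(k+1) − (k + 5)·f(k) = 1.
Bound: deg f ≤ -1.
Negative degree bound (-1): no f exists, t_k not Gosper-summable.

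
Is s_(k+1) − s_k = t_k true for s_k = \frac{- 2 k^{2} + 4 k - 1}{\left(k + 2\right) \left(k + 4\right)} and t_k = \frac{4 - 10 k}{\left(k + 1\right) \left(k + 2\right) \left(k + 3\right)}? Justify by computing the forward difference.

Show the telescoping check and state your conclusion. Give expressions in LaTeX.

Invalid: residual \frac{3 \left(- 2 k^{3} + 8 k^{2} + 47 k - 19\right)}{k^{5} + 15 k^{4} + 85 k^{3} + 225 k^{2} + 274 k + 120} ≠ 0.

s_(k+1) = (1 - 2*k**2)/(k**2 + 8*k + 15)
s_(k+1) − s_k = (-16*k**2 - 46*k + 23)/(k**4 + 14*k**3 + 71*k**2 + 154*k + 120)
(s_(k+1) − s_k) − t_k = 3*(-2*k**3 + 8*k**2 + 47*k - 19)/(k**5 + 15*k**4 + 85*k**3 + 225*k**2 + 274*k + 120)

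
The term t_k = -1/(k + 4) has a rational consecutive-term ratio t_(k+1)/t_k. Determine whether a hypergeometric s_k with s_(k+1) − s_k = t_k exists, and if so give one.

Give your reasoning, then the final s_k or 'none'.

not Gosper-summable; s_k does not exist

Compute t_(k+1)/t_k: get (k + 4)/(k + 5).
Normal form (A,B,C) = (k + 4, k + 5, 1).
f must satisfy (k + 4)·f(k+1) − (k + 4)·f(k) = 1.
deg f ≤ 0 (via 1,1,0).
Generic f = c0 gives residual -1; -1 = 0 cannot hold, so t_k is not Gosper-summable.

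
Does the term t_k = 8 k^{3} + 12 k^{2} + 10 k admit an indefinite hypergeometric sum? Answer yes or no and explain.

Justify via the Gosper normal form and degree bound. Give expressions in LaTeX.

Yes. s_k = k \left(2 k^{3} + k - 3\right).

Compute t_(k+1)/t_k: get (4*k**3 + 18*k**2 + 29*k + 15)/(k*(4*k**2 + 6*k + 5)).
Gosper form: A/B · C(k+1)/C(k) with A=1, B=1, C=k**3 + 3*k**2/2 + 5*k/4.
f must satisfy (1)·f(k+1) − (1)·f(k) = k**3 + 3*k**2/2 + 5*k/4.
deg f ≤ 4 (via 0,0,3).
Solve for f: f(k) = k*(k - 1)*(2*k**2 + 2*k + 3)/8 (degree 4 ≤ 4).
So s_k = (B(k−1)f/C)·t_k = ((k - 1)*(2*k**2 + 2*k + 3)/(2*(4*k**2 + 6*k + 5)))·t_k = k*(2*k**3 + k - 3).
Verify: 2*k*(4*k**2 + 6*k + 5) matches t_k.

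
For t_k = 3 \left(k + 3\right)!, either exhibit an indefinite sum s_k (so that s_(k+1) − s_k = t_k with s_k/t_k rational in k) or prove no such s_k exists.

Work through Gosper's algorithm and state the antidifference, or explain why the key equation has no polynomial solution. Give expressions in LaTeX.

none (Gosper's algorithm certifies no s_k)

Compute t_(k+1)/t_k: get k + 4.
Gosper form: A/B · C(k+1)/C(k) with A=k + 4, B=1, C=1.
Need (k + 4)·f(k+1) − (1)·f(k) = 1.
Degrees (1,0,0) ⇒ d ≤ -1.
Negative degree bound (-1): no f exists, t_k not Gosper-summable.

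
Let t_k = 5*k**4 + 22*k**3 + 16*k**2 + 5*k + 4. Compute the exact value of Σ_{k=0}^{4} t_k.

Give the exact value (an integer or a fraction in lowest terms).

Compute t_(k+1)/t_k: get (5*k**4 + 42*k**3 + 112*k**2 + 123*k + 52)/(5*k**4 + 22*k**3 + 16*k**2 + 5*k + 4).
A = 1, B = 1, C = k**4 + 22*k**3/5 + 16*k**2/5 + k + 4/5.
f must satisfy (1)·f(k+1) − (1)·f(k) = k**4 + 22*k**3/5 + 16*k**2/5 + k + 4/5.
Bound: deg f ≤ 5.
Solve for f: f(k) = k*(k**4 + 3*k**3 - 4*k**2 + 4)/5 (degree 5 ≤ 5).
Certificate R = B(k−1)f/C = k*(k**4 + 3*k**3 - 4*k**2 + 4)/(5*k**4 + 22*k**3 + 16*k**2 + 5*k + 4) gives s_k = k*(k**4 + 3*k**3 - 4*k**2 + 4).
Check: Δs_k = 5*k**4 + 22*k**3 + 16*k**2 + 5*k + 4. ✓
Evaluate s at k=5 and k=0: 4520 and 0; difference 4520.

Σ = 4520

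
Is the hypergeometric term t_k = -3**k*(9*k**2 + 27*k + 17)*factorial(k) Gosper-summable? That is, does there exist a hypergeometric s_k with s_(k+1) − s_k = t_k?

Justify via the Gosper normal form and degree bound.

The ratio is 3*(9*k**3 + 54*k**2 + 98*k + 53)/(9*k**2 + 27*k + 17).
Factor: A=3*k + 3; B=1; C=k**2 + 3*k + 17/9.
Key eq: (3*k + 3)·f(k+1) = (1)·f(k) + (k**2 + 3*k + 17/9).
Degrees (1,0,2) ⇒ d ≤ 1.
A polynomial solution: f(k) = (3*k + 4)/9.
Then R = B(k−1)f/C = (3*k + 4)/(9*k**2 + 27*k + 17), so s_k = R(k)·t_k = -3**k*(3*k + 4)*factorial(k).
Check: Δs_k = -3**k*(9*k**2 + 27*k + 17)*factorial(k). ✓

Yes. s_k = -3**k*(3*k + 4)*factorial(k).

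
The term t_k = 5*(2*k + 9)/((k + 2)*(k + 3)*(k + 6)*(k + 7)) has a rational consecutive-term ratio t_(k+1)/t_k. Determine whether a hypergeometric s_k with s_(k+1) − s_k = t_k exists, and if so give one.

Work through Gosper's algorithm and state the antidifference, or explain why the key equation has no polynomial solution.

Compute t_(k+1)/t_k: get (k + 2)*(k + 6)*(2*k + 11)/((k + 4)*(k + 8)*(2*k + 9)).
A = k + 2, B = k + 8, C = k**3 + 27*k**2/2 + 121*k/2 + 90.
Key eq: (k + 2)·f(k+1) = (k + 7)·f(k) + (k**3 + 27*k**2/2 + 121*k/2 + 90).
Bound: deg f ≤ 5.
Coefficient equations give f(k) = k*(k + 3)*(k + 4)*(k + 5)*(k + 8)/24.
Then R = B(k−1)f/C = k*(k + 3)*(k + 7)*(k + 8)/(12*(2*k + 9)), so s_k = R(k)·t_k = 5*k*(k + 8)/(12*(k**2 + 8*k + 12)).
s_(k+1) − s_k = 5*(2*k + 9)/(k**4 + 18*k**3 + 113*k**2 + 288*k + 252) = t_k.

s_k = 5*k*(k + 8)/(12*(k**2 + 8*k + 12))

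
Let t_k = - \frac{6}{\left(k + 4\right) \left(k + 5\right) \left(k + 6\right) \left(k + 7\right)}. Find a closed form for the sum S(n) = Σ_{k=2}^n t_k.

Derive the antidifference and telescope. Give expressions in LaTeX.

Compute t_(k+1)/t_k: get (k + 4)/(k + 8).
A = k + 4, B = k + 8, C = 1.
Solve (k + 4)·f(k+1) − (k + 7)·f(k) = 1.
From deg A=1, deg B=1, deg C=0: d=3.
Coefficient equations give f(k) = k*(k**2 + 15*k + 74)/360.
R(k) = B(k−1)·f(k)/C(k) = k*(k + 7)*(k**2 + 15*k + 74)/360; s_k = R·t_k = k*(-k**2 - 15*k - 74)/(60*(k + 4)*(k + 5)*(k + 6)).
s_(k+1) − s_k = -6/(k**4 + 22*k**3 + 179*k**2 + 638*k + 840) = t_k.
Σ_(k=2)^n t_k = s_(n+1) − s_(2) = ((-n**3 - 18*n**2 - 107*n - 90)/(60*(n**3 + 18*n**2 + 107*n + 210))) − (-3/280), i.e. (-n**3 - 18*n**2 - 107*n + 126)/(168*(n**3 + 18*n**2 + 107*n + 210)).

S(n) = \frac{- n^{3} - 18 n^{2} - 107 n + 126}{168 \left(n^{3} + 18 n^{2} + 107 n + 210\right)}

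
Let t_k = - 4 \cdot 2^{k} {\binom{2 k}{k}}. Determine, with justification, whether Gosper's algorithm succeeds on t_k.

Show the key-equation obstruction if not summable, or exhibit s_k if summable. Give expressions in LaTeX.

Step 1: r(k) = 4*(2*k + 1)/(k + 1).
So A=8*k + 4 and B=k + 1, with C=1.
Key eq: (8*k + 4)·f(k+1) = (k)·f(k) + (1).
Bound: deg f ≤ -1.
Negative degree bound (-1): no f exists, t_k not Gosper-summable.

No — t_k has no hypergeometric antidifference.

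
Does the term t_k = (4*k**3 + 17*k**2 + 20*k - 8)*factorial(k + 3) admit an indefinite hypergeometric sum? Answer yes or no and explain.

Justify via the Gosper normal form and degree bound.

Yes. s_k = (4*k**2 - 3*k - 4)*factorial(k + 3).

Step 1: r(k) = (4*k**4 + 45*k**3 + 182*k**2 + 297*k + 132)/(4*k**3 + 17*k**2 + 20*k - 8).
Take A(k)=k + 4, B(k)=1, C(k)=k**3 + 17*k**2/4 + 5*k - 2.
Need (k + 4)·f(k+1) − (1)·f(k) = k**3 + 17*k**2/4 + 5*k - 2.
Degrees (1,0,3) ⇒ d ≤ 2.
Match coefficients ⇒ f(k) = (4*k**2 - 3*k - 4)/4.
So s_k = (B(k−1)f/C)·t_k = ((4*k**2 - 3*k - 4)/(4*k**3 + 17*k**2 + 20*k - 8))·t_k = (4*k**2 - 3*k - 4)*factorial(k + 3).
s_(k+1) − s_k = (4*k**3 + 17*k**2 + 20*k - 8)*factorial(k + 3) = t_k.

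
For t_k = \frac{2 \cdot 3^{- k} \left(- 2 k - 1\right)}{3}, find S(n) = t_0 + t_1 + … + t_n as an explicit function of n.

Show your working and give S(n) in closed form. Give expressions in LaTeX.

Ratio r(k) = (2*k + 3)/(3*(2*k + 1)).
Factor: A=1/3; B=1; C=k + 1/2.
Solve (1/3)·f(k+1) − (1)·f(k) = k + 1/2.
d = 1 from the (0,0,1) case.
Coefficient equations give f(k) = -3*(k + 1)/2.
Get s_k = R·t_k = 2*(k + 1)/3**k with R(k) = B(k−1)f(k)/C(k) = -3*(k + 1)/(2*k + 1).
Δs = 2*(-2*k - 1)/(3*3**k), as required.
Telescope: S(n) = s_(n+1) − s_(0) = 2*3**(-n - 1)*(n + 2) − (2) = 2*(-3*3**n + n + 2)/(3*3**n).

S(n) = \frac{2 \cdot 3^{- n} \left(- 3 \cdot 3^{n} + n + 2\right)}{3}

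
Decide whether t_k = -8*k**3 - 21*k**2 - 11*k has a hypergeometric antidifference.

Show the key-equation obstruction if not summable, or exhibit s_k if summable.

Compute t_(k+1)/t_k: get (8*k**3 + 45*k**2 + 77*k + 40)/(k*(8*k**2 + 21*k + 11)).
Factor: A=1; B=1; C=k**3 + 21*k**2/8 + 11*k/8.
Set up (1)·f(k+1) − (1)·f(k) − (k**3 + 21*k**2/8 + 11*k/8) = 0.
From deg A=0, deg B=0, deg C=3: d=4.
Match coefficients ⇒ f(k) = k*(k - 1)*(k + 2)*(2*k + 1)/8.
Certificate R = B(k−1)f/C = (k - 1)*(k + 2)*(2*k + 1)/(8*k**2 + 21*k + 11) gives s_k = k*(-2*k**3 - 3*k**2 + 3*k + 2).
s_(k+1) − s_k = k*(-8*k**2 - 21*k - 11) = t_k.

Yes. s_k = k*(-2*k**3 - 3*k**2 + 3*k + 2).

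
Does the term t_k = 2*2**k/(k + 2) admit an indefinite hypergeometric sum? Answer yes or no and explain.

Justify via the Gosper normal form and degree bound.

No. Not Gosper-summable.

Step 1: r(k) = 2*(k + 2)/(k + 3).
Factor: A=2*k + 4; B=k + 3; C=1.
Solve (2*k + 4)·f(k+1) − (k + 2)·f(k) = 1.
Degrees (1,1,0) ⇒ d ≤ -1.
Bound -1 < 0, so the key equation has no polynomial solution.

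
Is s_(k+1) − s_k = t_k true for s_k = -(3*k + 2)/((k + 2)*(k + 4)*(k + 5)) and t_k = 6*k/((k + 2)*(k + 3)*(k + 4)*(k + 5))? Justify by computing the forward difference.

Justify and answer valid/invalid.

s_(k+1) = (-3*k - 5)/((k + 3)*(k + 5)*(k + 6))
s_(k+1) − s_k = 2*(3*k**2 + 9*k - 2)/(k**5 + 20*k**4 + 155*k**3 + 580*k**2 + 1044*k + 720)
(s_(k+1) − s_k) − t_k = 2*(-9*k - 2)/(k**5 + 20*k**4 + 155*k**3 + 580*k**2 + 1044*k + 720)

Invalid: residual 2*(-9*k - 2)/(k**5 + 20*k**4 + 155*k**3 + 580*k**2 + 1044*k + 720) ≠ 0.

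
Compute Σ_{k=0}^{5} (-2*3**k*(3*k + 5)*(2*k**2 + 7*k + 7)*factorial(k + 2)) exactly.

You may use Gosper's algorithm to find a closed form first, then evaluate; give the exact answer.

Σ = -4644138236

Ratio r(k) = 3*(6*k**4 + 67*k**3 + 283*k**2 + 536*k + 384)/(6*k**3 + 31*k**2 + 56*k + 35).
Take A(k)=3*k + 9, B(k)=1, C(k)=k**3 + 31*k**2/6 + 28*k/3 + 35/6.
f must satisfy (3*k + 9)·f(k+1) − (1)·f(k) = k**3 + 31*k**2/6 + 28*k/3 + 35/6.
Degrees (1,0,3) ⇒ d ≤ 2.
Solve for f: f(k) = (2*k**2 + k + 1)/6 (degree 2 ≤ 2).
Get s_k = R·t_k = -2*3**k*(2*k**2 + k + 1)*factorial(k + 2) with R(k) = B(k−1)f(k)/C(k) = (2*k**2 + k + 1)/((3*k + 5)*(2*k**2 + 7*k + 7)).
Check: Δs_k = -2*3**k*(3*k + 5)*(2*k**2 + 7*k + 7)*factorial(k + 2). ✓
Evaluate s at k=6 and k=0: -4644138240 and -4; difference -4644138236.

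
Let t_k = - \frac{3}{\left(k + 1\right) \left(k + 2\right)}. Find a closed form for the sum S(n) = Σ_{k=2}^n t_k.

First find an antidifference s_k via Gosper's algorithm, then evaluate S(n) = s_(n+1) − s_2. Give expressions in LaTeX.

The ratio is (k + 1)/(k + 3).
Gosper form: A/B · C(k+1)/C(k) with A=k + 1, B=k + 3, C=1.
Need (k + 1)·f(k+1) − (k + 2)·f(k) = 1.
Degrees (1,1,0) ⇒ d ≤ 1.
Coefficient equations give f(k) = k.
So s_k = (B(k−1)f/C)·t_k = (k*(k + 2))·t_k = -3*k/(k + 1).
Check: Δs_k = -3/(k**2 + 3*k + 2). ✓
s_(n+1) = 3*(-n - 1)/(n + 2) and s_(2) = -2, so S(n) = (1 - n)/(n + 2).

S(n) = \frac{1 - n}{n + 2}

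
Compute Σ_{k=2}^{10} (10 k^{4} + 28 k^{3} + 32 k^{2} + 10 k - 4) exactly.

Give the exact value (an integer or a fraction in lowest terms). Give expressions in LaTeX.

Σ = 350784

Step 1: r(k) = (5*k**4 + 34*k**3 + 88*k**2 + 99*k + 38)/(5*k**4 + 14*k**3 + 16*k**2 + 5*k - 2).
Factor: A=1; B=1; C=k**4 + 14*k**3/5 + 16*k**2/5 + k - 2/5.
f must satisfy (1)·f(k+1) − (1)·f(k) = k**4 + 14*k**3/5 + 16*k**2/5 + k - 2/5.
Bound: deg f ≤ 5.
Coefficient equations give f(k) = k*(k + 1)*(k**3 - 2)/5.
Certificate R = B(k−1)f/C = k*(k**3 - 2)/(5*k**3 + 9*k**2 + 7*k - 2) gives s_k = 2*k*(k**4 + k**3 - 2*k - 2).
Check: Δs_k = 10*k**4 + 28*k**3 + 32*k**2 + 10*k - 4. ✓
Sum = s_(11) − s_(2); s_(11) = 350856, s_(2) = 72 ⇒ 350784.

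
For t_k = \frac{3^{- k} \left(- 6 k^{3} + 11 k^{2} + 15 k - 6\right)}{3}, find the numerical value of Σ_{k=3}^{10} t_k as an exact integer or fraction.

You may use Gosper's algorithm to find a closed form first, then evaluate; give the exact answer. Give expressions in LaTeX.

Σ = -402952/177147

Ratio r(k) = (6*k**3 + 7*k**2 - 19*k - 14)/(3*(6*k**3 - 11*k**2 - 15*k + 6)).
Factor: A=1/3; B=1; C=k**3 - 11*k**2/6 - 5*k/2 + 1.
Set up (1/3)·f(k+1) − (1)·f(k) − (k**3 - 11*k**2/6 - 5*k/2 + 1) = 0.
d = 3 from the (0,0,3) case.
Match coefficients ⇒ f(k) = -(k - 1)*(3*k**2 + 2*k - 2)/2.
R(k) = B(k−1)·f(k)/C(k) = -3*(k - 1)*(3*k**2 + 2*k - 2)/((3*k - 1)*(2*k**2 - 3*k - 6)); s_k = R·t_k = (3*k**3 - k**2 - 4*k + 2)/3**k.
Check: Δs_k = (-6*k**3 + 11*k**2 + 15*k - 6)/(3*3**k). ✓
Evaluate s at k=11 and k=3: 3830/177147 and 62/27; difference -402952/177147.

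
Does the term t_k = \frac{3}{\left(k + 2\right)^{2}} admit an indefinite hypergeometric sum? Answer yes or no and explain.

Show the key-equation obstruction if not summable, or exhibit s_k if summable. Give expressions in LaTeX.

No; the coefficient equations for f are inconsistent.

The ratio is (k + 2)**2/(k + 3)**2.
So A=k**2 + 4*k + 4 and B=k**2 + 6*k + 9, with C=1.
f must satisfy (k**2 + 4*k + 4)·f(k+1) − (k**2 + 4*k + 4)·f(k) = 1.
Bound: deg f ≤ 0.
Put f(k) = c0: A·f(k+1) − B(k−1)·f(k) − C = -1; need -1 = 0 — inconsistent ⇒ no f, not summable.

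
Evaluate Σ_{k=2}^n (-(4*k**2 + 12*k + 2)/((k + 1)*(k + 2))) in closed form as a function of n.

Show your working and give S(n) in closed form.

Step 1: r(k) = (k + 1)*(6*k + 2*(k + 1)**2 + 7)/((k + 3)*(2*k**2 + 6*k + 1)).
So A=k + 1 and B=k + 3, with C=k**2 + 3*k + 1/2.
Need (k + 1)·f(k+1) − (k + 2)·f(k) = k**2 + 3*k + 1/2.
Degrees (1,1,2) ⇒ d ≤ 2.
Solving with deg f ≤ 2: f(k) = k*(2*k - 1)/2.
Then R = B(k−1)f/C = k*(k + 2)*(2*k - 1)/(2*k**2 + 6*k + 1), so s_k = R(k)·t_k = 2*k*(1 - 2*k)/(k + 1).
Check: Δs_k = 2*(-2*k**2 - 6*k - 1)/(k**2 + 3*k + 2). ✓
Telescope: S(n) = s_(n+1) − s_(2) = 2*(-2*n**2 - 3*n - 1)/(n + 2) − (-4) = 2*(-2*n**2 - n + 3)/(n + 2).

S(n) = 2*(-2*n**2 - n + 3)/(n + 2)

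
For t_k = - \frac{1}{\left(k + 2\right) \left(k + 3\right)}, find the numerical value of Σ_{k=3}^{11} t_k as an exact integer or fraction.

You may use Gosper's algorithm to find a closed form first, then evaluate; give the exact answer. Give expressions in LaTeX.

Step 1: r(k) = (k + 2)/(k + 4).
Take A(k)=k + 2, B(k)=k + 4, C(k)=1.
Solve (k + 2)·f(k+1) − (k + 3)·f(k) = 1.
Degrees (1,1,0) ⇒ d ≤ 1.
Match coefficients ⇒ f(k) = k/2.
R(k) = B(k−1)·f(k)/C(k) = k*(k + 3)/2; s_k = R·t_k = -k/(2*k + 4).
Δs = -1/(k**2 + 5*k + 6), as required.
Telescoping: Σ = s_(12) − s_(3) = -3/7 − (-3/10) = -9/70.

Σ = -9/70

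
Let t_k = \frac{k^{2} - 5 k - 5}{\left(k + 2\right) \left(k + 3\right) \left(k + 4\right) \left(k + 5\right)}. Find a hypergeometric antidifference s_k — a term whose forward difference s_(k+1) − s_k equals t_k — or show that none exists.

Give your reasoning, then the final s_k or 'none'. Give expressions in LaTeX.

s_k = \frac{k \left(- k^{2} - 33 k - 26\right)}{24 \left(k + 2\right) \left(k + 3\right) \left(k + 4\right)}

The ratio is (k**3 - k**2 - 15*k - 18)/(k**3 + k**2 - 35*k - 30).
A = k + 2, B = k + 6, C = k**2 - 5*k - 5.
Solve (k + 2)·f(k+1) − (k + 5)·f(k) = k**2 - 5*k - 5.
deg f ≤ 3 (via 1,1,2).
Coefficient equations give f(k) = -k*(k**2 + 33*k + 26)/24.
So s_k = (B(k−1)f/C)·t_k = (-k*(k + 5)*(k**2 + 33*k + 26)/(24*(k**2 - 5*k - 5)))·t_k = k*(-k**2 - 33*k - 26)/(24*(k + 2)*(k + 3)*(k + 4)).
Δs = (k**2 - 5*k - 5)/(k**4 + 14*k**3 + 71*k**2 + 154*k + 120), as required.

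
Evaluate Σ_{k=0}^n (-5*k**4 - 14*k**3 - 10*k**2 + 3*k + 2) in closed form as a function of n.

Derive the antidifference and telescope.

Ratio r(k) = (5*k**4 + 34*k**3 + 82*k**2 + 79*k + 24)/(5*k**4 + 14*k**3 + 10*k**2 - 3*k - 2).
Take A(k)=1, B(k)=1, C(k)=k**4 + 14*k**3/5 + 2*k**2 - 3*k/5 - 2/5.
Key eq: (1)·f(k+1) = (1)·f(k) + (k**4 + 14*k**3/5 + 2*k**2 - 3*k/5 - 2/5).
From deg A=0, deg B=0, deg C=4: d=5.
A polynomial solution: f(k) = k*(k**4 + k**3 - 2*k**2 - 3*k + 1)/5.
So s_k = (B(k−1)f/C)·t_k = (k*(k**4 + k**3 - 2*k**2 - 3*k + 1)/(5*k**4 + 14*k**3 + 10*k**2 - 3*k - 2))·t_k = k*(-k**4 - k**3 + 2*k**2 + 3*k - 1).
Check: Δs_k = -5*k**4 - 14*k**3 - 10*k**2 + 3*k + 2. ✓
Evaluate: s_(n+1) = -n**5 - 6*n**4 - 12*n**3 - 7*n**2 + 2*n + 2; subtract s_(0) = 0 ⇒ S(n) = -n**5 - 6*n**4 - 12*n**3 - 7*n**2 + 2*n + 2.

S(n) = -n**5 - 6*n**4 - 12*n**3 - 7*n**2 + 2*n + 2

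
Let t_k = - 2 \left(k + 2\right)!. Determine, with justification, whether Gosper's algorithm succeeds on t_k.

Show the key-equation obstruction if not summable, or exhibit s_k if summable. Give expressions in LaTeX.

No — t_k has no hypergeometric antidifference.

t_(k+1)/t_k = k + 3.
Take A(k)=k + 3, B(k)=1, C(k)=1.
Key eq: (k + 3)·f(k+1) = (1)·f(k) + (1).
Degrees (1,0,0) ⇒ d ≤ -1.
d = -1 < 0 ⇒ no nonzero polynomial f; not summable.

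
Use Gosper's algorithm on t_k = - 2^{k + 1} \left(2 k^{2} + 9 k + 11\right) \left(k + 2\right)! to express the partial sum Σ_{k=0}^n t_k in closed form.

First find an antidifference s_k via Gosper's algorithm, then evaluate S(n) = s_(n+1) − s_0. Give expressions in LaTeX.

The ratio is 2*(2*k**3 + 19*k**2 + 61*k + 66)/(2*k**2 + 9*k + 11).
Gosper form: A/B · C(k+1)/C(k) with A=2*k + 6, B=1, C=k**2 + 9*k/2 + 11/2.
Need (2*k + 6)·f(k+1) − (1)·f(k) = k**2 + 9*k/2 + 11/2.
deg f ≤ 1 (via 1,0,2).
A polynomial solution: f(k) = (k + 1)/2.
Then R = B(k−1)f/C = (k + 1)/(2*k**2 + 9*k + 11), so s_k = R(k)·t_k = -2**(k + 1)*(k + 1)*factorial(k + 2).
s_(k+1) − s_k = -2**(k + 1)*(2*k**2 + 9*k + 11)*factorial(k + 2) = t_k.
Σ_(k=0)^n t_k = s_(n+1) − s_(0) = (-2**(n + 2)*(n + 2)*factorial(n + 3)) − (-4), i.e. -4*2**n*n*factorial(n + 3) - 8*2**n*factorial(n + 3) + 4.

S(n) = - 4 \cdot 2^{n} n \left(n + 3\right)! - 8 \cdot 2^{n} \left(n + 3\right)! + 4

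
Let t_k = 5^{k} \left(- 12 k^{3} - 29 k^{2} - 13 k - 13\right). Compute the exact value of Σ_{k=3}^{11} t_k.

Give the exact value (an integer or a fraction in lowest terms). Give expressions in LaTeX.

r(k) = 5*(12*k**3 + 65*k**2 + 107*k + 67)/(12*k**3 + 29*k**2 + 13*k + 13) after simplifying.
A = 5, B = 1, C = k**3 + 29*k**2/12 + 13*k/12 + 13/12.
Need (5)·f(k+1) − (1)·f(k) = k**3 + 29*k**2/12 + 13*k/12 + 13/12.
deg f ≤ 3 (via 0,0,3).
Solving with deg f ≤ 3: f(k) = (3*k**3 - 4*k**2 + 2*k + 2)/12.
Then R = B(k−1)f/C = (3*k**3 - 4*k**2 + 2*k + 2)/(12*k**3 + 29*k**2 + 13*k + 13), so s_k = R(k)·t_k = 5**k*(-3*k**3 + 4*k**2 - 2*k - 2).
Δs = 5**k*(-12*k**3 - 29*k**2 - 13*k - 13), as required.
Sum = s_(12) − s_(3); s_(12) = -1131347656250, s_(3) = -6625 ⇒ -1131347649625.

Σ = -1131347649625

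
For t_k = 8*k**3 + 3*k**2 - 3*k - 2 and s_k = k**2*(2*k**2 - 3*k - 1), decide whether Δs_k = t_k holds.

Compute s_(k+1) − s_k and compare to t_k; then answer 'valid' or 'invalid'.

Valid — Δs_k = t_k.

s_(k+1) = (k + 1)**2*(-3*k + 2*(k + 1)**2 - 4)
s_(k+1) − s_k = 8*k**3 + 3*k**2 - 3*k - 2
(s_(k+1) − s_k) − t_k = 0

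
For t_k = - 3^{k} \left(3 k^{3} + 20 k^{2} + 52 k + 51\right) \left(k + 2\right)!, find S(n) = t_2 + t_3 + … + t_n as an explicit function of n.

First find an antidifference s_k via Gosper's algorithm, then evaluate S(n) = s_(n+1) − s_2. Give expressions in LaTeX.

S(n) = - 3 \cdot 3^{n} n^{2} \left(n + 3\right)! - 12 \cdot 3^{n} n \left(n + 3\right)! - 18 \cdot 3^{n} \left(n + 3\right)! + 2376

Compute t_(k+1)/t_k: get 3*(3*k**4 + 38*k**3 + 188*k**2 + 429*k + 378)/(3*k**3 + 20*k**2 + 52*k + 51).
So A=3*k + 9 and B=1, with C=k**3 + 20*k**2/3 + 52*k/3 + 17.
Set up (3*k + 9)·f(k+1) − (1)·f(k) − (k**3 + 20*k**2/3 + 52*k/3 + 17) = 0.
deg f ≤ 2 (via 1,0,3).
Coefficient equations give f(k) = (k**2 + 2*k + 3)/3.
Then R = B(k−1)f/C = (k**2 + 2*k + 3)/(3*k**3 + 20*k**2 + 52*k + 51), so s_k = R(k)·t_k = -3**k*(k**2 + 2*k + 3)*factorial(k + 2).
Check: Δs_k = -3**k*(3*k**3 + 20*k**2 + 52*k + 51)*factorial(k + 2). ✓
Σ_(k=2)^n t_k = s_(n+1) − s_(2) = (-3**(n + 1)*(n**2 + 4*n + 6)*factorial(n + 3)) − (-2376), i.e. -3*3**n*n**2*factorial(n + 3) - 12*3**n*n*factorial(n + 3) - 18*3**n*factorial(n + 3) + 2376.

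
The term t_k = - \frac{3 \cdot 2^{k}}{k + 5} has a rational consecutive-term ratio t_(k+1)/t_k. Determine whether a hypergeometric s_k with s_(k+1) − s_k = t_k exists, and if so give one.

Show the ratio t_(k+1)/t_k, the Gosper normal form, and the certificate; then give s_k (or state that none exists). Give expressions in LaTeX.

Step 1: r(k) = 2*(k + 5)/(k + 6).
Gosper form: A/B · C(k+1)/C(k) with A=2*k + 10, B=k + 6, C=1.
f must satisfy (2*k + 10)·f(k+1) − (k + 5)·f(k) = 1.
deg f ≤ -1 (via 1,1,0).
Bound -1 < 0, so the key equation has no polynomial solution.

no hypergeometric antidifference exists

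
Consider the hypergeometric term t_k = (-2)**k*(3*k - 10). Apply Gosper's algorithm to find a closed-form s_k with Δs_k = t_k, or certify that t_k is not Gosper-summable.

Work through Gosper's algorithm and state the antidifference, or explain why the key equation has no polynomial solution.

t_(k+1)/t_k = 2*(7 - 3*k)/(3*k - 10).
Factor: A=-2; B=1; C=k - 10/3.
Key eq: (-2)·f(k+1) = (1)·f(k) + (k - 10/3).
Bound: deg f ≤ 1.
Solve for f: f(k) = -(k - 4)/3 (degree 1 ≤ 1).
Get s_k = R·t_k = (-2)**k*(4 - k) with R(k) = B(k−1)f(k)/C(k) = -(k - 4)/(3*k - 10).
Check: Δs_k = (-2)**k*(3*k - 10). ✓

s_k = (-2)**k*(4 - k)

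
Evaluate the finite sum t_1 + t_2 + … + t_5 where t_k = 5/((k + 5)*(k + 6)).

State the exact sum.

Σ = 25/66

Ratio r(k) = (k + 5)/(k + 7).
A = k + 5, B = k + 7, C = 1.
Solve (k + 5)·f(k+1) − (k + 6)·f(k) = 1.
d = 1 from the (1,1,0) case.
A polynomial solution: f(k) = k/5.
So s_k = (B(k−1)f/C)·t_k = (k*(k + 6)/5)·t_k = k/(k + 5).
Check: Δs_k = 5/(k**2 + 11*k + 30). ✓
Σ_(k=1)^(5) t_k = s_(6) − s_(1) = 6/11 − (1/6) = 25/66.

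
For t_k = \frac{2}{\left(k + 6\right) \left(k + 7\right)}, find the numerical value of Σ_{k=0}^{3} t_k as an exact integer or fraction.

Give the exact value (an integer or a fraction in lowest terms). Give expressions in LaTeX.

t_(k+1)/t_k = (k + 6)/(k + 8).
Take A(k)=k + 6, B(k)=k + 8, C(k)=1.
Need (k + 6)·f(k+1) − (k + 7)·f(k) = 1.
Bound: deg f ≤ 1.
Coefficient equations give f(k) = k/6.
R(k) = B(k−1)·f(k)/C(k) = k*(k + 7)/6; s_k = R·t_k = k/(3*(k + 6)).
Check: Δs_k = 2/(k**2 + 13*k + 42). ✓
Evaluate s at k=4 and k=0: 2/15 and 0; difference 2/15.

Σ = 2/15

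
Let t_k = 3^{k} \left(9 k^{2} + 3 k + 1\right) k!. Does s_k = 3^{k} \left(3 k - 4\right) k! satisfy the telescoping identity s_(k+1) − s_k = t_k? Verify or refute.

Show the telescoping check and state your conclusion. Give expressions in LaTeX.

valid (s_(k+1) − s_k reduces to t_k)

s_(k+1) = 3**(k + 1)*(3*k - 1)*factorial(k + 1)
s_(k+1) − s_k = 3**k*(9*k**2 + 3*k + 1)*factorial(k)
(s_(k+1) − s_k) − t_k = 0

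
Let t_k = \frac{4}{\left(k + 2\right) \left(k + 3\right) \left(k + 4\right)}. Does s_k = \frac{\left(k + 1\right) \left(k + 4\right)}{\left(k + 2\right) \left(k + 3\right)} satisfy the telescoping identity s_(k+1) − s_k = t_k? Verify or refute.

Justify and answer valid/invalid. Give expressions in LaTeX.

Valid — Δs_k = t_k.

s_(k+1) = (k + 2)*(k + 5)/((k + 3)*(k + 4))
s_(k+1) − s_k = 4/(k**3 + 9*k**2 + 26*k + 24)
(s_(k+1) − s_k) − t_k = 0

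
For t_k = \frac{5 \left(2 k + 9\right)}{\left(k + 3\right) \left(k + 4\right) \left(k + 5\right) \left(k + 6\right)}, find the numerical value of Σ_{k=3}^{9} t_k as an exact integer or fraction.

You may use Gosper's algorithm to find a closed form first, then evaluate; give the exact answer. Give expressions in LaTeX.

The ratio is (k + 3)*(2*k + 11)/((k + 7)*(2*k + 9)).
Gosper form: A/B · C(k+1)/C(k) with A=k + 3, B=k + 7, C=k + 9/2.
Solve (k + 3)·f(k+1) − (k + 6)·f(k) = k + 9/2.
Degrees (1,1,1) ⇒ d ≤ 3.
Coefficient equations give f(k) = k*(k + 4)*(k + 8)/30.
R(k) = B(k−1)·f(k)/C(k) = k*(k + 4)*(k + 6)*(k + 8)/(15*(2*k + 9)); s_k = R·t_k = k*(k + 8)/(3*(k**2 + 8*k + 15)).
Δs = 5*(2*k + 9)/(k**4 + 18*k**3 + 119*k**2 + 342*k + 360), as required.
Σ_(k=3)^(9) t_k = s_(10) − s_(3) = 4/13 − (11/48) = 49/624.

Σ = 49/624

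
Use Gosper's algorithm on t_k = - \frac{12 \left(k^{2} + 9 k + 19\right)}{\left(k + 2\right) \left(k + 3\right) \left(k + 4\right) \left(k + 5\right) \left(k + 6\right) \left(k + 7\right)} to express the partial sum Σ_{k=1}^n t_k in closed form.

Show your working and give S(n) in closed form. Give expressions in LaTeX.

S(n) = \frac{4 n \left(- n^{2} - 15 n - 71\right)}{105 \left(n^{3} + 15 n^{2} + 71 n + 105\right)}

Step 1: r(k) = (k + 2)*(9*k + (k + 1)**2 + 28)/((k + 8)*(k**2 + 9*k + 19)).
Gosper form: A/B · C(k+1)/C(k) with A=k + 2, B=k + 8, C=k**2 + 9*k + 19.
Key eq: (k + 2)·f(k+1) = (k + 7)·f(k) + (k**2 + 9*k + 19).
d = 5 from the (1,1,2) case.
Solve for f: f(k) = k*(k + 3)*(k + 5)*(k**2 + 12*k + 44)/144 (degree 5 ≤ 5).
Then R = B(k−1)f/C = k*(k + 3)*(k + 5)*(k + 7)*(k**2 + 12*k + 44)/(144*(k**2 + 9*k + 19)), so s_k = R(k)·t_k = k*(-k**2 - 12*k - 44)/(12*(k**3 + 12*k**2 + 44*k + 48)).
s_(k+1) − s_k = 12*(-k**2 - 9*k - 19)/(k**6 + 27*k**5 + 295*k**4 + 1665*k**3 + 5104*k**2 + 8028*k + 5040) = t_k.
Σ_(k=1)^n t_k = s_(n+1) − s_(1) = ((-n**3 - 15*n**2 - 71*n - 57)/(12*(n**3 + 15*n**2 + 71*n + 105))) − (-19/420), i.e. 4*n*(-n**2 - 15*n - 71)/(105*(n**3 + 15*n**2 + 71*n + 105)).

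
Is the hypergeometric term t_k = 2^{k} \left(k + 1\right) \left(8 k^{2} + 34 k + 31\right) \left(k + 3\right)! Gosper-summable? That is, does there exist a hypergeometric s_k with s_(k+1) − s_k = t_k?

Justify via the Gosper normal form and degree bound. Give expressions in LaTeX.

Yes. s_k = 2^{k} \left(4 k^{2} - k + 1\right) \left(k + 3\right)!.

Compute t_(k+1)/t_k: get 2*(k + 2)*(k + 4)*(34*k + 8*(k + 1)**2 + 65)/((k + 1)*(8*k**2 + 34*k + 31)).
Normal form (A,B,C) = (2*k + 8, 1, k**3 + 21*k**2/4 + 65*k/8 + 31/8).
Solve (2*k + 8)·f(k+1) − (1)·f(k) = k**3 + 21*k**2/4 + 65*k/8 + 31/8.
d = 2 from the (1,0,3) case.
Solve for f: f(k) = (4*k**2 - k + 1)/8 (degree 2 ≤ 2).
Get s_k = R·t_k = 2**k*(4*k**2 - k + 1)*factorial(k + 3) with R(k) = B(k−1)f(k)/C(k) = (4*k**2 - k + 1)/((k + 1)*(8*k**2 + 34*k + 31)).
Check: Δs_k = 2**k*(k + 1)*(8*k**2 + 34*k + 31)*factorial(k + 3). ✓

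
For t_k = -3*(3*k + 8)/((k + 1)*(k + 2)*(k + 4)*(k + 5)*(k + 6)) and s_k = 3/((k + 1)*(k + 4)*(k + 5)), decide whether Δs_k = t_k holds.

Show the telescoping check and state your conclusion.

s_(k+1) = 3/((k + 2)*(k + 5)*(k + 6))
s_(k+1) − s_k = 3*(-3*k - 8)/(k**5 + 18*k**4 + 121*k**3 + 372*k**2 + 508*k + 240)
(s_(k+1) − s_k) − t_k = 0

Valid — Δs_k = t_k.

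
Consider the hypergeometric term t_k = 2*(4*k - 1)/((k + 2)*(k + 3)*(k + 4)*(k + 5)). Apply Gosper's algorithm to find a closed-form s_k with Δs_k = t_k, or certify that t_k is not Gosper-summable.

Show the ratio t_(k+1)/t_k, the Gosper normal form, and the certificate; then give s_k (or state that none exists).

s_k = k*(k**2 + 9*k - 22)/(12*(k + 2)*(k + 3)*(k + 4))

t_(k+1)/t_k = (k + 2)*(4*k + 3)/((k + 6)*(4*k - 1)).
Normal form (A,B,C) = (k + 2, k + 6, k - 1/4).
f must satisfy (k + 2)·f(k+1) − (k + 5)·f(k) = k - 1/4.
Bound: deg f ≤ 3.
Match coefficients ⇒ f(k) = k*(k - 2)*(k + 11)/96.
Then R = B(k−1)f/C = k*(k - 2)*(k + 5)*(k + 11)/(24*(4*k - 1)), so s_k = R(k)·t_k = k*(k**2 + 9*k - 22)/(12*(k + 2)*(k + 3)*(k + 4)).
Check: Δs_k = 2*(4*k - 1)/(k**4 + 14*k**3 + 71*k**2 + 154*k + 120). ✓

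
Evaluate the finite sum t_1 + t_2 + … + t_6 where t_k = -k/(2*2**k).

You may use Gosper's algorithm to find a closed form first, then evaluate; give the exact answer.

Compute t_(k+1)/t_k: get (k + 1)/(2*k).
Normal form (A,B,C) = (1/2, 1, k).
Solve (1/2)·f(k+1) − (1)·f(k) = k.
Degrees (0,0,1) ⇒ d ≤ 1.
Solving with deg f ≤ 1: f(k) = -2*(k + 1).
So s_k = (B(k−1)f/C)·t_k = (-2*(k + 1)/k)·t_k = (k + 1)/2**k.
Verify: -k/(2*2**k) matches t_k.
Telescoping: Σ = s_(7) − s_(1) = 1/16 − (1) = -15/16.

Σ = -15/16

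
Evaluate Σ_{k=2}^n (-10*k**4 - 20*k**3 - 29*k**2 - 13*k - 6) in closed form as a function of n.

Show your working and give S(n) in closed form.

S(n) = -2*n**5 - 10*n**4 - 23*n**3 - 26*n**2 - 17*n + 78

t_(k+1)/t_k = (10*k**4 + 60*k**3 + 149*k**2 + 171*k + 78)/(10*k**4 + 20*k**3 + 29*k**2 + 13*k + 6).
Take A(k)=1, B(k)=1, C(k)=k**4 + 2*k**3 + 29*k**2/10 + 13*k/10 + 3/5.
Need (1)·f(k+1) − (1)·f(k) = k**4 + 2*k**3 + 29*k**2/10 + 13*k/10 + 3/5.
d = 5 from the (0,0,4) case.
Solving with deg f ≤ 5: f(k) = k*(2*k**4 + 3*k**2 - 3*k + 4)/10.
Then R = B(k−1)f/C = k*(2*k**4 + 3*k**2 - 3*k + 4)/(10*k**4 + 20*k**3 + 29*k**2 + 13*k + 6), so s_k = R(k)·t_k = k*(-2*k**4 - 3*k**2 + 3*k - 4).
Check: Δs_k = -10*k**4 - 20*k**3 - 29*k**2 - 13*k - 6. ✓
Evaluate: s_(n+1) = -2*n**5 - 10*n**4 - 23*n**3 - 26*n**2 - 17*n - 6; subtract s_(2) = -84 ⇒ S(n) = -2*n**5 - 10*n**4 - 23*n**3 - 26*n**2 - 17*n + 78.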